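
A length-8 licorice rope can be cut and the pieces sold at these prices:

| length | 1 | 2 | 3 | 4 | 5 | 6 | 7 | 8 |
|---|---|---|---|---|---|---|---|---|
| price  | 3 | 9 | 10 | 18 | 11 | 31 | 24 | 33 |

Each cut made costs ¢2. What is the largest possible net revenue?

Consider every possible first cut. v[k] is the best of p[i]+v[k−i] over all sellable i≤k, charging 2 whenever i<k.
v[1] = 3
v[2] = 9
v[3] = 10  (first piece 1, then v[2]=9)
v[4] = 18
v[5] = 19  (first piece 1, then v[4]=18)
v[6] = 31
v[7] = 32  (first piece 1, then v[6]=31)
v[8] = 38  (first piece 2, then v[6]=31)
One optimal plan: pieces 6 + 2 (1 cut) → ¢40 − ¢2 = ¢38.

38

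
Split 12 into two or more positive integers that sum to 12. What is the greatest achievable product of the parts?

Define f[k] = max over 1≤i<k of i · max(k−i, f[k−i]); the inner max lets the remainder stay uncut if that's better.
f[2] = 1·max(1,0) = 1·1 = 1
f[3] = max(1·2, 2·1) = 2
f[4] = max(1·3, 2·2, 3·1) = 4
f[5] = max(1·4, 2·3, 3·2, 4·1) = 6
f[6] = max(1·6, 2·4, 3·3, 4·2, 5·1) = 9
f[7] = max(1·9, 2·6, 3·4, 4·3, 5·2, 6·1) = 12
f[8] = max(1·12, 2·9, 3·6, …, 6·2, 7·1) = 18
f[9] = max(1·18, 2·12, 3·9, …, 7·2, 8·1) = 27
f[10] = max(1·27, 2·18, 3·12, …, 8·2, 9·1) = 36
f[11] = max(1·36, 2·27, 3·18, …, 9·2, 10·1) = 54
f[12] = max(1·54, 2·36, 3·27, …, 10·2, 11·1) = 81
One optimal split: 3 + 3 + 3 + 3; product 3·3·3·3 = 81.

81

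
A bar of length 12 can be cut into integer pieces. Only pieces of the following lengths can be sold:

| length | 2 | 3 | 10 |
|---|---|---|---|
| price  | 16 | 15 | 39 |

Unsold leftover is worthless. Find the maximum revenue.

96

Let r[k] be the best obtainable value from length k. For each k, try every first piece i and keep the best of price[i] + r[k−i].
r[1] = 0
r[2] = 16
r[3] = 16
r[4] = 32  (first piece 2, then r[2]=16)
r[5] = 32
r[6] = 48  (first piece 2, then r[4]=32)
r[7] = 48
r[8] = 64  (first piece 2, then r[6]=48)
r[9] = 64
r[10] = 80  (first piece 2, then r[8]=64)
r[11] = 80
r[12] = 96  (first piece 2, then r[10]=80)
One optimal cutting: 2 + 2 + 2 + 2 + 2 + 2 → €96.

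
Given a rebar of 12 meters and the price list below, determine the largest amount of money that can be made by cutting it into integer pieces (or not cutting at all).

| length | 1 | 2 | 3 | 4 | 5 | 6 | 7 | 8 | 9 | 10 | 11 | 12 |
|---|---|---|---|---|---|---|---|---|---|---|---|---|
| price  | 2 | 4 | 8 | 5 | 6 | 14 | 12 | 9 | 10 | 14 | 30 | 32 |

Let r[k] be the best obtainable value from length k. For each k, try every first piece i and keep the best of price[i] + r[k−i].
r[1] = 2
r[2] = max(2+2, 4+0) = 4
r[3] = max(2+4, 4+2, 8+0) = 8
r[4] = max(2+8, 4+4, 8+2, 5+0) = 10
r[5] = max(2+10, 4+8, 8+4, 5+2, 6+0) = 12
r[6] = max(2+12, 4+10, 8+8, 5+4, 6+2, 14+0) = 16
r[7] = max(2+16, 4+12, 8+10, …, 14+2, 12+0) = 18
r[8] = max(2+18, 4+16, 8+12, …, 12+2, 9+0) = 20
r[9] = max(2+20, 4+18, 8+16, …, 9+2, 10+0) = 24
r[10] = max(2+24, 4+20, 8+18, …, 10+2, 14+0) = 26
r[11] = max(2+26, 4+24, 8+20, …, 14+2, 30+0) = 30
r[12] = max(2+30, 4+26, 8+24, …, 30+2, 32+0) = 32
One optimal cutting: 11 + 1 → ₹30 + ₹2 = ₹32.

32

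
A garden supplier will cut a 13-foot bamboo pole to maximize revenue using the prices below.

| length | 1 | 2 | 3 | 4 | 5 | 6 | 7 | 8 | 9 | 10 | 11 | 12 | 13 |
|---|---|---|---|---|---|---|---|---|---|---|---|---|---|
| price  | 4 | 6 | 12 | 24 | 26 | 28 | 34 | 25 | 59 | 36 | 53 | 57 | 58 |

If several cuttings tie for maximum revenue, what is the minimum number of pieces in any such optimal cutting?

Let r[k] be the best obtainable value from length k. For each k, try every first piece i and keep the best of price[i] + r[k−i].
r[1] = 4
r[2] = 8  (first piece 1, then r[1]=4)
r[3] = 12  (first piece 1, then r[2]=8)
r[4] = 24
r[5] = 28  (first piece 1, then r[4]=24)
r[6] = 32  (first piece 1, then r[5]=28)
r[7] = 36  (first piece 1, then r[6]=32)
r[8] = 48  (first piece 4, then r[4]=24)
r[9] = 59
r[10] = 63  (first piece 1, then r[9]=59)
r[11] = 67  (first piece 1, then r[10]=63)
r[12] = 72  (first piece 4, then r[8]=48)
r[13] = 83  (first piece 4, then r[9]=59)
Maximum revenue is $83.
Now minimize piece count subject to staying optimal: for each k, pieces[k] = 1 + min over i with p[i]+r[k−i]=r[k] of pieces[k−i].
pieces[10] = 2
pieces[11] = 3
pieces[12] = 3
pieces[13] = 2

2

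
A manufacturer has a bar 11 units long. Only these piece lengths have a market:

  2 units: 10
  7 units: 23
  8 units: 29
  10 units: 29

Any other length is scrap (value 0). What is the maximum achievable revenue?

Build r[k] bottom-up: r[k] = max over allowed piece i of (p[i] + r[k−i]).
r[1] = 0
r[2] = 10
r[3] = 10
r[4] = 20  (first piece 2, then r[2]=10)
r[5] = 20
r[6] = 30  (first piece 2, then r[4]=20)
r[7] = max(10+20, 23+0) = 30
r[8] = max(10+30, 23+0, 29+0) = 40
r[9] = max(10+30, 23+10, 29+0) = 40
r[10] = max(10+40, 23+10, 29+10, 29+0) = 50
r[11] = max(10+40, 23+20, 29+10, 29+0) = 50
One optimal cutting: pieces 2 + 2 + 2 + 2 + 2 with 1 unit of scrap → 50.

50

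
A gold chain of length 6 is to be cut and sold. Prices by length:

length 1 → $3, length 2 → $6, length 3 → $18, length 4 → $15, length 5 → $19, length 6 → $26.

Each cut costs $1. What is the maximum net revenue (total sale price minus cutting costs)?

Let r[k] be the best obtainable value from length k. For each k, try every first piece i and keep the best of price[i] + r[k−i] minus the 1 cut fee when i<k.
r[1] = 3
r[2] = max(3+3-1, 6+0) = 6
r[3] = max(3+6-1, 6+3-1, 18+0) = 18
r[4] = max(3+18-1, 6+6-1, 18+3-1, 15+0) = 20
r[5] = max(3+20-1, 6+18-1, 18+6-1, 15+3-1, 19+0) = 23
r[6] = max(3+23-1, 6+20-1, 18+18-1, 15+6-1, 19+3-1, 26+0) = 35
One optimal plan: pieces 3 + 3 (1 cut) → $36 − $1 = $35.

35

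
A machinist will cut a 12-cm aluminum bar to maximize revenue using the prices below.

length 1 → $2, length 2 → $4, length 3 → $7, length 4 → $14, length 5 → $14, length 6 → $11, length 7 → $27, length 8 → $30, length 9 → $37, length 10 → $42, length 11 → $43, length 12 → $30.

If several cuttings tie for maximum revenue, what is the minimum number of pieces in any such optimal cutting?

2

Let r[k] be the best obtainable value from length k. For each k, try every first piece i and keep the best of price[i] + r[k−i].
r[1] = 2
r[2] = 4  (first piece 1, then r[1]=2)
r[3] = 7
r[4] = 14
r[5] = 16  (first piece 1, then r[4]=14)
r[6] = 18  (first piece 1, then r[5]=16)
r[7] = 27
r[8] = 30
r[9] = 37
r[10] = 42
r[11] = 44  (first piece 1, then r[10]=42)
r[12] = 46  (first piece 1, then r[11]=44)
Maximum revenue is $46.
Now minimize piece count subject to staying optimal: for each k, pieces[k] = 1 + min over i with p[i]+r[k−i]=r[k] of pieces[k−i].
pieces[9] = 1
pieces[10] = 1
pieces[11] = 2
pieces[12] = 2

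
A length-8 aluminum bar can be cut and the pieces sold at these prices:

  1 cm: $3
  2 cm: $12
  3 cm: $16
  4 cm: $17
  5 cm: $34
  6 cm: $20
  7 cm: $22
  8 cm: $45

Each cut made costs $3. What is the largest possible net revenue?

47

Let r[k] be the best obtainable value from length k. For each k, try every first piece i and keep the best of price[i] + r[k−i] minus the 3 cut fee when i<k.
r[1] = 3
r[2] = 12
r[3] = 16
r[4] = 21  (first piece 2, then r[2]=12)
r[5] = 34
r[6] = 34  (first piece 1, then r[5]=34)
r[7] = 43  (first piece 2, then r[5]=34)
r[8] = 47  (first piece 3, then r[5]=34)
One optimal plan: pieces 5 + 3 (1 cut) → $50 − $3 = $47.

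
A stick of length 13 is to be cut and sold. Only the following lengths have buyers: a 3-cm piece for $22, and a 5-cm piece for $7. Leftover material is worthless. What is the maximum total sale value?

88

Consider every possible first cut. best[k] is the best of p[i]+best[k−i] over all sellable i≤k.
best[1] = 0
best[2] = 0
best[3] = 22
best[4] = 22
best[5] = max(22+0, 7+0) = 22
best[6] = max(22+22, 7+0) = 44
best[7] = max(22+22, 7+0) = 44
best[8] = max(22+22, 7+22) = 44
best[9] = max(22+44, 7+22) = 66
best[10] = max(22+44, 7+22) = 66
best[11] = max(22+44, 7+44) = 66
best[12] = max(22+66, 7+44) = 88
best[13] = max(22+66, 7+44) = 88
One optimal cutting: pieces 3 + 3 + 3 + 3 with 1 cm of scrap → $88.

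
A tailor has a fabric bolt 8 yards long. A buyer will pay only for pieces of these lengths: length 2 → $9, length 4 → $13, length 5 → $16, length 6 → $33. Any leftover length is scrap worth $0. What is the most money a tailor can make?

42

Let r[k] be the best obtainable value from length k. For each k, try every first piece i and keep the best of price[i] + r[k−i].
r[1] = 0
r[2] = 9
r[3] = 9
r[4] = max(9+9, 13+0) = 18
r[5] = max(9+9, 13+0, 16+0) = 18
r[6] = max(9+18, 13+9, 16+0, 33+0) = 33
r[7] = max(9+18, 13+9, 16+9, 33+0) = 33
r[8] = max(9+33, 13+18, 16+9, 33+9) = 42
One optimal cutting: 6 + 2 → $42.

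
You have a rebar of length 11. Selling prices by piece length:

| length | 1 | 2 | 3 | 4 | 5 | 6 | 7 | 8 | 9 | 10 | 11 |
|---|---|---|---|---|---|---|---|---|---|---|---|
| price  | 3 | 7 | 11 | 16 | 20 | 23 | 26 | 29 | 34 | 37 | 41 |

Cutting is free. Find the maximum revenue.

43

Let best[k] be the best obtainable value from length k. For each k, try every first piece i and keep the best of price[i] + best[k−i].
best[1] = 3
best[2] = max(3+3, 7+0) = 7
best[3] = max(3+7, 7+3, 11+0) = 11
best[4] = max(3+11, 7+7, 11+3, 16+0) = 16
best[5] = max(3+16, 7+11, 11+7, 16+3, 20+0) = 20
best[6] = max(3+20, 7+16, 11+11, 16+7, 20+3, 23+0) = 23
best[7] = max(3+23, 7+20, 11+16, …, 23+3, 26+0) = 27
best[8] = max(3+27, 7+23, 11+20, …, 26+3, 29+0) = 32
best[9] = max(3+32, 7+27, 11+23, …, 29+3, 34+0) = 36
best[10] = max(3+36, 7+32, 11+27, …, 34+3, 37+0) = 40
best[11] = max(3+40, 7+36, 11+32, …, 37+3, 41+0) = 43
One optimal cutting: 5 + 5 + 1 → ₹20 + ₹20 + ₹3 = ₹43.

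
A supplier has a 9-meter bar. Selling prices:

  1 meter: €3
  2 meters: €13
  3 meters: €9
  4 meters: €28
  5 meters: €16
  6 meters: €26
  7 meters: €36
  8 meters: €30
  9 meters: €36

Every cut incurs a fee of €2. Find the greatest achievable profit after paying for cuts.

Consider every possible first cut. net[k] is the best of p[i]+net[k−i] over all sellable i≤k, charging 2 whenever i<k.
net[1] = 3
net[2] = max(3+3-2, 13+0) = 13
net[3] = max(3+13-2, 13+3-2, 9+0) = 14
net[4] = max(3+14-2, 13+13-2, 9+3-2, 28+0) = 28
net[5] = max(3+28-2, 13+14-2, 9+13-2, 28+3-2, 16+0) = 29
net[6] = max(3+29-2, 13+28-2, 9+14-2, 28+13-2, 16+3-2, 26+0) = 39
net[7] = max(3+39-2, 13+29-2, 9+28-2, …, 26+3-2, 36+0) = 40
net[8] = max(3+40-2, 13+39-2, 9+29-2, …, 36+3-2, 30+0) = 54
net[9] = max(3+54-2, 13+40-2, 9+39-2, …, 30+3-2, 36+0) = 55
One optimal plan: pieces 4 + 4 + 1 (2 cuts) → €59 − €4 = €55.

55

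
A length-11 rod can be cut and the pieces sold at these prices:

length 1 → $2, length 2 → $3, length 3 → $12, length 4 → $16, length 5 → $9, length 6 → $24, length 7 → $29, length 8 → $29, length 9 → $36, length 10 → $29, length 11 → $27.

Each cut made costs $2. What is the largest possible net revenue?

Consider every possible first cut. r[k] is the best of p[i]+r[k−i] over all sellable i≤k, charging 2 whenever i<k.
r[1] = 2
r[2] = max(2+2-2, 3+0) = 3
r[3] = max(2+3-2, 3+2-2, 12+0) = 12
r[4] = max(2+12-2, 3+3-2, 12+2-2, 16+0) = 16
r[5] = max(2+16-2, 3+12-2, 12+3-2, 16+2-2, 9+0) = 16
r[6] = max(2+16-2, 3+16-2, 12+12-2, 16+3-2, 9+2-2, 24+0) = 24
r[7] = max(2+24-2, 3+16-2, 12+16-2, …, 24+2-2, 29+0) = 29
r[8] = max(2+29-2, 3+24-2, 12+16-2, …, 29+2-2, 29+0) = 30
r[9] = max(2+30-2, 3+29-2, 12+24-2, …, 29+2-2, 36+0) = 36
r[10] = max(2+36-2, 3+30-2, 12+29-2, …, 36+2-2, 29+0) = 39
r[11] = max(2+39-2, 3+36-2, 12+30-2, …, 29+2-2, 27+0) = 43
One optimal plan: pieces 7 + 4 (1 cut) → $45 − $2 = $43.

43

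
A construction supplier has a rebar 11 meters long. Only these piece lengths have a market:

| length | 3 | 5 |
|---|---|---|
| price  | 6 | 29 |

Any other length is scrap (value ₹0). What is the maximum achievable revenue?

58

Consider every possible first cut. f[k] is the best of p[i]+f[k−i] over all sellable i≤k.
f[1] = 0
f[2] = 0
f[3] = 6
f[4] = 6
f[5] = 29
f[6] = 29
f[7] = 29
f[8] = 35  (first piece 3, then f[5]=29)
f[9] = 35
f[10] = 58  (first piece 5, then f[5]=29)
f[11] = 58
One optimal cutting: pieces 5 + 5 with 1 meter of scrap → ₹58.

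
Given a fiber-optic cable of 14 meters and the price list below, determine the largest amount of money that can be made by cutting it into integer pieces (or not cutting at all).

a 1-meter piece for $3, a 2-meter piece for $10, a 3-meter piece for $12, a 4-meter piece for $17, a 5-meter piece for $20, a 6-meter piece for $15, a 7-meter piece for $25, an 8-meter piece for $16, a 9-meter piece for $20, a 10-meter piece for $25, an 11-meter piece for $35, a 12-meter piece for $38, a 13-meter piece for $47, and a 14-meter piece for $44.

Consider every possible first cut. best[k] is the best of p[i]+best[k−i] over all sellable i≤k.
best[1] = 3
best[2] = max(3+3, 10+0) = 10
best[3] = max(3+10, 10+3, 12+0) = 13
best[4] = max(3+13, 10+10, 12+3, 17+0) = 20
best[5] = max(3+20, 10+13, 12+10, 17+3, 20+0) = 23
best[6] = max(3+23, 10+20, 12+13, 17+10, 20+3, 15+0) = 30
best[7] = max(3+30, 10+23, 12+20, …, 15+3, 25+0) = 33
best[8] = max(3+33, 10+30, 12+23, …, 25+3, 16+0) = 40
best[9] = max(3+40, 10+33, 12+30, …, 16+3, 20+0) = 43
best[10] = max(3+43, 10+40, 12+33, …, 20+3, 25+0) = 50
best[11] = max(3+50, 10+43, 12+40, …, 25+3, 35+0) = 53
best[12] = max(3+53, 10+50, 12+43, …, 35+3, 38+0) = 60
best[13] = max(3+60, 10+53, 12+50, …, 38+3, 47+0) = 63
best[14] = max(3+63, 10+60, 12+53, …, 47+3, 44+0) = 70
One optimal cutting: 2 + 2 + 2 + 2 + 2 + 2 + 2 → $10 + $10 + $10 + $10 + $10 + $10 + $10 = $70.

70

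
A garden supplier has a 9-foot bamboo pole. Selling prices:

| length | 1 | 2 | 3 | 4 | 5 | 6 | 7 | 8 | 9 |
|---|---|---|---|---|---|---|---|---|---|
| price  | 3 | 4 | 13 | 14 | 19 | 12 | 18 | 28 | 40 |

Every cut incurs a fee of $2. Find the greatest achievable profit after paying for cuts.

40

Let r[k] be the best obtainable value from length k. For each k, try every first piece i and keep the best of price[i] + r[k−i] minus the 2 cut fee when i<k.
r[1] = 3
r[2] = max(3+3-2, 4+0) = 4
r[3] = max(3+4-2, 4+3-2, 13+0) = 13
r[4] = max(3+13-2, 4+4-2, 13+3-2, 14+0) = 14
r[5] = max(3+14-2, 4+13-2, 13+4-2, 14+3-2, 19+0) = 19
r[6] = max(3+19-2, 4+14-2, 13+13-2, 14+4-2, 19+3-2, 12+0) = 24
r[7] = max(3+24-2, 4+19-2, 13+14-2, …, 12+3-2, 18+0) = 25
r[8] = max(3+25-2, 4+24-2, 13+19-2, …, 18+3-2, 28+0) = 30
r[9] = max(3+30-2, 4+25-2, 13+24-2, …, 28+3-2, 40+0) = 40
Best is to make no cuts and sell whole for $40.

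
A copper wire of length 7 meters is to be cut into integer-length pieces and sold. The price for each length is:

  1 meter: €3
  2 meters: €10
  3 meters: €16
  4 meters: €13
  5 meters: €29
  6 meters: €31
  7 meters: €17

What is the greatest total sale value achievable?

Build r[k] bottom-up: r[k] = max over allowed piece i of (p[i] + r[k−i]).
r[1] = 3
r[2] = max(3+3, 10+0) = 10
r[3] = max(3+10, 10+3, 16+0) = 16
r[4] = max(3+16, 10+10, 16+3, 13+0) = 20
r[5] = max(3+20, 10+16, 16+10, 13+3, 29+0) = 29
r[6] = max(3+29, 10+20, 16+16, 13+10, 29+3, 31+0) = 32
r[7] = max(3+32, 10+29, 16+20, …, 31+3, 17+0) = 39
One optimal cutting: 5 + 2 → €29 + €10 = €39.

39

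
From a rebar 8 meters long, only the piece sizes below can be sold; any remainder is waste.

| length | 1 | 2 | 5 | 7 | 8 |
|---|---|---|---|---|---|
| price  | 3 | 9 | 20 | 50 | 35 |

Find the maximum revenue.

Let r[k] be the best obtainable value from length k. For each k, try every first piece i and keep the best of price[i] + r[k−i].
r[1] = 3
r[2] = max(3+3, 9+0) = 9
r[3] = max(3+9, 9+3) = 12
r[4] = max(3+12, 9+9) = 18
r[5] = max(3+18, 9+12, 20+0) = 21
r[6] = max(3+21, 9+18, 20+3) = 27
r[7] = max(3+27, 9+21, 20+9, 50+0) = 50
r[8] = max(3+50, 9+27, 20+12, 50+3, 35+0) = 53
One optimal cutting: 7 + 1 → ₹53.

53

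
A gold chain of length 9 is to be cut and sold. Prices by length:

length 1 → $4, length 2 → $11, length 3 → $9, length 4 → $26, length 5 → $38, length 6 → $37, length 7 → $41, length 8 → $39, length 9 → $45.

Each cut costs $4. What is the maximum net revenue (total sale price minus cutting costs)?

60

Consider every possible first cut. v[k] is the best of p[i]+v[k−i] over all sellable i≤k, charging 4 whenever i<k.
v[1] = 4
v[2] = 11
v[3] = 11  (first piece 1, then v[2]=11)
v[4] = 26
v[5] = 38
v[6] = 38  (first piece 1, then v[5]=38)
v[7] = 45  (first piece 2, then v[5]=38)
v[8] = 48  (first piece 4, then v[4]=26)
v[9] = 60  (first piece 4, then v[5]=38)
One optimal plan: pieces 5 + 4 (1 cut) → $64 − $4 = $60.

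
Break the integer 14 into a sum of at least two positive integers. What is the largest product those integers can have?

Fill prod[k] for k=2..14: at each k try every first piece i and multiply by the better of (k−i) uncut or prod[k−i].
prod[2] = 1·max(1,0) = 1·1 = 1
prod[3] = max(1·2, 2·1) = 2
prod[4] = max(1·3, 2·2, 3·1) = 4
prod[5] = max(1·4, 2·3, 3·2, 4·1) = 6
prod[6] = max(1·6, 2·4, 3·3, 4·2, 5·1) = 9
prod[7] = max(1·9, 2·6, 3·4, 4·3, 5·2, 6·1) = 12
prod[8] = max(1·12, 2·9, 3·6, …, 6·2, 7·1) = 18
prod[9] = max(1·18, 2·12, 3·9, …, 7·2, 8·1) = 27
prod[10] = max(1·27, 2·18, 3·12, …, 8·2, 9·1) = 36
prod[11] = max(1·36, 2·27, 3·18, …, 9·2, 10·1) = 54
prod[12] = max(1·54, 2·36, 3·27, …, 10·2, 11·1) = 81
prod[13] = max(1·81, 2·54, 3·36, …, 11·2, 12·1) = 108
prod[14] = max(1·108, 2·81, 3·54, …, 12·2, 13·1) = 162
One optimal split: 3 + 3 + 3 + 3 + 2; product 3·3·3·3·2 = 162.

162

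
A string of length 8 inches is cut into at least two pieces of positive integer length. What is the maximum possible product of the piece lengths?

Fill m[k] for k=2..8: at each k try every first piece i and multiply by the better of (k−i) uncut or m[k−i].
m[2] = 1×max(1,0) = 1×1 = 1
m[3] = 1×max(2,1) = 1×2 = 2
m[4] = 2×max(2,1) = 2×2 = 4
m[5] = 2×max(3,2) = 2×3 = 6
m[6] = 3×max(3,2) = 3×3 = 9
m[7] = 2×max(5,6) = 2×6 = 12
m[8] = 2×max(6,9) = 2×9 = 18
One optimal split: 3 + 3 + 2; product 3×3×2 = 18.

18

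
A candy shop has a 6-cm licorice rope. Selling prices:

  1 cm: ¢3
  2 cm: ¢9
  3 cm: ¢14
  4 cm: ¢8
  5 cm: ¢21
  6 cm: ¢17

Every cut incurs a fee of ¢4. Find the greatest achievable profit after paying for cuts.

24

Let r[k] be the best obtainable value from length k. For each k, try every first piece i and keep the best of price[i] + r[k−i] minus the 4 cut fee when i<k.
r[1] = 3
r[2] = max(3+3-4, 9+0) = 9
r[3] = max(3+9-4, 9+3-4, 14+0) = 14
r[4] = max(3+14-4, 9+9-4, 14+3-4, 8+0) = 14
r[5] = max(3+14-4, 9+14-4, 14+9-4, 8+3-4, 21+0) = 21
r[6] = max(3+21-4, 9+14-4, 14+14-4, 8+9-4, 21+3-4, 17+0) = 24
One optimal plan: pieces 3 + 3 (1 cut) → ¢28 − ¢4 = ¢24.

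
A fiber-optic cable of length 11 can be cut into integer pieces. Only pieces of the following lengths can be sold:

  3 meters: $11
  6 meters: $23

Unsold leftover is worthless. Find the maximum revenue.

Consider every possible first cut. f[k] is the best of p[i]+f[k−i] over all sellable i≤k.
f[1] = 0
f[2] = 0
f[3] = 11
f[4] = 11
f[5] = 11
f[6] = 23
f[7] = 23
f[8] = 23
f[9] = 34  (first piece 3, then f[6]=23)
f[10] = 34
f[11] = 34
One optimal cutting: pieces 6 + 3 with 2 meters of scrap → $34.

34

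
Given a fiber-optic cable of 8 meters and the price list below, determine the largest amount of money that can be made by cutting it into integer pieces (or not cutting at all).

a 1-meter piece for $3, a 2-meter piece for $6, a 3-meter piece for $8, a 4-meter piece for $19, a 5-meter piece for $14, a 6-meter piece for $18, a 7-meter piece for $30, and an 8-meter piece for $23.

Build r[k] bottom-up: r[k] = max over allowed piece i of (p[i] + r[k−i]).
r[1] = 3
r[2] = 6  (first piece 1, then r[1]=3)
r[3] = 9  (first piece 1, then r[2]=6)
r[4] = 19
r[5] = 22  (first piece 1, then r[4]=19)
r[6] = 25  (first piece 1, then r[5]=22)
r[7] = 30
r[8] = 38  (first piece 4, then r[4]=19)
One optimal cutting: 4 + 4 → $19 + $19 = $38.

38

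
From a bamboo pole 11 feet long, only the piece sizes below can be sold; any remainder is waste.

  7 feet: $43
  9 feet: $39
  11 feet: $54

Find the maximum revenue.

54

Let f[k] be the best obtainable value from length k. For each k, try every first piece i and keep the best of price[i] + f[k−i].
f[1] = 0
f[2] = 0
f[3] = 0
f[4] = 0
f[5] = 0
f[6] = 0
f[7] = 43
f[8] = 43
f[9] = max(43+0, 39+0) = 43
f[10] = max(43+0, 39+0) = 43
f[11] = max(43+0, 39+0, 54+0) = 54
One optimal cutting: 11 → $54.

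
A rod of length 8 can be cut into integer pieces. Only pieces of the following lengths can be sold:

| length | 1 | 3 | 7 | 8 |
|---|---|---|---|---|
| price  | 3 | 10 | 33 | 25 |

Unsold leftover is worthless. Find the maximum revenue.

Let f[k] be the best obtainable value from length k. For each k, try every first piece i and keep the best of price[i] + f[k−i].
f[1] = 3
f[2] = 6  (first piece 1, then f[1]=3)
f[3] = 10
f[4] = 13  (first piece 1, then f[3]=10)
f[5] = 16  (first piece 1, then f[4]=13)
f[6] = 20  (first piece 3, then f[3]=10)
f[7] = 33
f[8] = 36  (first piece 1, then f[7]=33)
One optimal cutting: 7 + 1 → $36.

36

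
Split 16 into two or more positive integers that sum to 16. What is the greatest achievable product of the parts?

324

Define g[k] = max over 1≤i<k of i · max(k−i, g[k−i]); the inner max lets the remainder stay uncut if that's better.
Small cases: g[2]=1, g[3]=2, g[4]=4, g[5]=6, g[6]=9, g[7]=12, g[8]=18, g[9]=27, g[10]=36.
g[11] = 2·max(9,27) = 2·27 = 54
g[12] = 3·max(9,27) = 3·27 = 81
g[13] = 2·max(11,54) = 2·54 = 108
g[14] = 2·max(12,81) = 2·81 = 162
g[15] = 3·max(12,81) = 3·81 = 243
g[16] = 2·max(14,162) = 2·162 = 324
One optimal split: 3 + 3 + 3 + 3 + 2 + 2; product 3·3·3·3·2·2 = 324.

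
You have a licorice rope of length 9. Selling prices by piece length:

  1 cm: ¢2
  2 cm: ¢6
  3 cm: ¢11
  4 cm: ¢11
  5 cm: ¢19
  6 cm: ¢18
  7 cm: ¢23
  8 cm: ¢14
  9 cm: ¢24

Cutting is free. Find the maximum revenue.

33

Let v[k] be the best obtainable value from length k. For each k, try every first piece i and keep the best of price[i] + v[k−i].
v[1] = 2
v[2] = max(2+2, 6+0) = 6
v[3] = max(2+6, 6+2, 11+0) = 11
v[4] = max(2+11, 6+6, 11+2, 11+0) = 13
v[5] = max(2+13, 6+11, 11+6, 11+2, 19+0) = 19
v[6] = max(2+19, 6+13, 11+11, 11+6, 19+2, 18+0) = 22
v[7] = max(2+22, 6+19, 11+13, …, 18+2, 23+0) = 25
v[8] = max(2+25, 6+22, 11+19, …, 23+2, 14+0) = 30
v[9] = max(2+30, 6+25, 11+22, …, 14+2, 24+0) = 33
One optimal cutting: 3 + 3 + 3 → ¢11 + ¢11 + ¢11 = ¢33.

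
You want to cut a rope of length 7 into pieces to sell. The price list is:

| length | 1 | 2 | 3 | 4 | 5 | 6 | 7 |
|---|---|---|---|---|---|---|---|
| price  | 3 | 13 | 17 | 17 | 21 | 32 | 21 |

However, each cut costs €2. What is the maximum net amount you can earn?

Let net[k] be the best obtainable value from length k. For each k, try every first piece i and keep the best of price[i] + net[k−i] minus the 2 cut fee when i<k.
net[1] = 3
net[2] = max(3+3-2, 13+0) = 13
net[3] = max(3+13-2, 13+3-2, 17+0) = 17
net[4] = max(3+17-2, 13+13-2, 17+3-2, 17+0) = 24
net[5] = max(3+24-2, 13+17-2, 17+13-2, 17+3-2, 21+0) = 28
net[6] = max(3+28-2, 13+24-2, 17+17-2, 17+13-2, 21+3-2, 32+0) = 35
net[7] = max(3+35-2, 13+28-2, 17+24-2, …, 32+3-2, 21+0) = 39
One optimal plan: pieces 3 + 2 + 2 (2 cuts) → €43 − €4 = €39.

39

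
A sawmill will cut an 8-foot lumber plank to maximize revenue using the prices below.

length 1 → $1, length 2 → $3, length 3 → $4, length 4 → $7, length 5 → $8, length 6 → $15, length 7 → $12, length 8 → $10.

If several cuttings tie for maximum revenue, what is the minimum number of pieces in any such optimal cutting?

Build r[k] bottom-up: r[k] = max over allowed piece i of (p[i] + r[k−i]).
r[1] = 1
r[2] = 3
r[3] = 4  (first piece 1, then r[2]=3)
r[4] = 7
r[5] = 8  (first piece 1, then r[4]=7)
r[6] = 15
r[7] = 16  (first piece 1, then r[6]=15)
r[8] = 18  (first piece 2, then r[6]=15)
Maximum revenue is $18.
Now minimize piece count subject to staying optimal: for each k, pieces[k] = 1 + min over i with p[i]+r[k−i]=r[k] of pieces[k−i].
pieces[5] = 1
pieces[6] = 1
pieces[7] = 2
pieces[8] = 2

2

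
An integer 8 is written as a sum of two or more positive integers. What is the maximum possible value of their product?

Define g[k] = max over 1≤i<k of i · max(k−i, g[k−i]); the inner max lets the remainder stay uncut if that's better.
g[2] = 1×max(1,0) = 1×1 = 1
g[3] = max(1×2, 2×1) = 2
g[4] = max(1×3, 2×2, 3×1) = 4
g[5] = max(1×4, 2×3, 3×2, 4×1) = 6
g[6] = max(1×6, 2×4, 3×3, 4×2, 5×1) = 9
g[7] = max(1×9, 2×6, 3×4, 4×3, 5×2, 6×1) = 12
g[8] = max(1×12, 2×9, 3×6, …, 6×2, 7×1) = 18
One optimal split: 3 + 3 + 2; product 3×3×2 = 18.

18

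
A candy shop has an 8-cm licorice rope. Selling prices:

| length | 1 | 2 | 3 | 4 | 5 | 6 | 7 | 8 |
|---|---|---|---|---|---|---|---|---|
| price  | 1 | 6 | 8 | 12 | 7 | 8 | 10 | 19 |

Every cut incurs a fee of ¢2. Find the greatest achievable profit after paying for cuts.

22

Let net[k] be the best obtainable value from length k. For each k, try every first piece i and keep the best of price[i] + net[k−i] minus the 2 cut fee when i<k.
net[1] = 1
net[2] = 6
net[3] = 8
net[4] = 12
net[5] = 12  (first piece 2, then net[3]=8)
net[6] = 16  (first piece 2, then net[4]=12)
net[7] = 18  (first piece 3, then net[4]=12)
net[8] = 22  (first piece 4, then net[4]=12)
One optimal plan: pieces 4 + 4 (1 cut) → ¢24 − ¢2 = ¢22.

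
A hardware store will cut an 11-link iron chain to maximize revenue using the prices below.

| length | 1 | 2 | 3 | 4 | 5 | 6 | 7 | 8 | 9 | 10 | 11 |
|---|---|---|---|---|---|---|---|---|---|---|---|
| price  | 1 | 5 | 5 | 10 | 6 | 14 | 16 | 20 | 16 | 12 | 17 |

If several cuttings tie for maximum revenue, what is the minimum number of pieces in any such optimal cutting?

2

Build r[k] bottom-up: r[k] = max over allowed piece i of (p[i] + r[k−i]).
r[1] = 1
r[2] = max(1+1, 5+0) = 5
r[3] = max(1+5, 5+1, 5+0) = 6
r[4] = max(1+6, 5+5, 5+1, 10+0) = 10
r[5] = max(1+10, 5+6, 5+5, 10+1, 6+0) = 11
r[6] = max(1+11, 5+10, 5+6, 10+5, 6+1, 14+0) = 15
r[7] = max(1+15, 5+11, 5+10, …, 14+1, 16+0) = 16
r[8] = max(1+16, 5+15, 5+11, …, 16+1, 20+0) = 20
r[9] = max(1+20, 5+16, 5+15, …, 20+1, 16+0) = 21
r[10] = max(1+21, 5+20, 5+16, …, 16+1, 12+0) = 25
r[11] = max(1+25, 5+21, 5+20, …, 12+1, 17+0) = 26
Maximum revenue is $26.
Now minimize piece count subject to staying optimal: for each k, pieces[k] = 1 + min over i with p[i]+r[k−i]=r[k] of pieces[k−i].
pieces[8] = 1
pieces[9] = 2
pieces[10] = 2
pieces[11] = 2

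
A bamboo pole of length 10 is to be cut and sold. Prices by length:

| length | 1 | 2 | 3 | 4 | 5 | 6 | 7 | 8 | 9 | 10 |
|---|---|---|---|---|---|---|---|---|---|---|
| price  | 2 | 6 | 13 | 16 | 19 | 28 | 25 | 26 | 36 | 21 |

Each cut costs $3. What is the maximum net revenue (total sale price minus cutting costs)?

41

Consider every possible first cut. net[k] is the best of p[i]+net[k−i] over all sellable i≤k, charging 3 whenever i<k.
net[1] = 2
net[2] = 6
net[3] = 13
net[4] = 16
net[5] = 19
net[6] = 28
net[7] = 27  (first piece 1, then net[6]=28)
net[8] = 31  (first piece 2, then net[6]=28)
net[9] = 38  (first piece 3, then net[6]=28)
net[10] = 41  (first piece 4, then net[6]=28)
One optimal plan: pieces 6 + 4 (1 cut) → $44 − $3 = $41.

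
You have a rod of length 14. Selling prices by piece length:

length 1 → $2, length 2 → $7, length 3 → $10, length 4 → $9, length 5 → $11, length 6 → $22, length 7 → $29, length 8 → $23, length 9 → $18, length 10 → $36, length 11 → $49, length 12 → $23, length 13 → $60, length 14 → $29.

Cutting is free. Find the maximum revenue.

62

Build r[k] bottom-up: r[k] = max over allowed piece i of (p[i] + r[k−i]).
r[1] = 2
r[2] = max(2+2, 7+0) = 7
r[3] = max(2+7, 7+2, 10+0) = 10
r[4] = max(2+10, 7+7, 10+2, 9+0) = 14
r[5] = max(2+14, 7+10, 10+7, 9+2, 11+0) = 17
r[6] = max(2+17, 7+14, 10+10, 9+7, 11+2, 22+0) = 22
r[7] = max(2+22, 7+17, 10+14, …, 22+2, 29+0) = 29
r[8] = max(2+29, 7+22, 10+17, …, 29+2, 23+0) = 31
r[9] = max(2+31, 7+29, 10+22, …, 23+2, 18+0) = 36
r[10] = max(2+36, 7+31, 10+29, …, 18+2, 36+0) = 39
r[11] = max(2+39, 7+36, 10+31, …, 36+2, 49+0) = 49
r[12] = max(2+49, 7+39, 10+36, …, 49+2, 23+0) = 51
r[13] = max(2+51, 7+49, 10+39, …, 23+2, 60+0) = 60
r[14] = max(2+60, 7+51, 10+49, …, 60+2, 29+0) = 62
One optimal cutting: 13 + 1 → $60 + $2 = $62.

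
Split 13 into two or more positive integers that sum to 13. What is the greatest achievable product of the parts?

Let m[k] be the best product for length k (with at least one cut). For each first piece i, the rest contributes max(k−i, m[k−i]).
m[2] = 1×max(1,0) = 1×1 = 1
m[3] = max(1×2, 2×1) = 2
m[4] = max(1×3, 2×2, 3×1) = 4
m[5] = max(1×4, 2×3, 3×2, 4×1) = 6
m[6] = max(1×6, 2×4, 3×3, 4×2, 5×1) = 9
m[7] = max(1×9, 2×6, 3×4, 4×3, 5×2, 6×1) = 12
m[8] = max(1×12, 2×9, 3×6, …, 6×2, 7×1) = 18
m[9] = max(1×18, 2×12, 3×9, …, 7×2, 8×1) = 27
m[10] = max(1×27, 2×18, 3×12, …, 8×2, 9×1) = 36
m[11] = max(1×36, 2×27, 3×18, …, 9×2, 10×1) = 54
m[12] = max(1×54, 2×36, 3×27, …, 10×2, 11×1) = 81
m[13] = max(1×81, 2×54, 3×36, …, 11×2, 12×1) = 108
One optimal split: 3 + 3 + 3 + 2 + 2; product 3×3×3×2×2 = 108.

108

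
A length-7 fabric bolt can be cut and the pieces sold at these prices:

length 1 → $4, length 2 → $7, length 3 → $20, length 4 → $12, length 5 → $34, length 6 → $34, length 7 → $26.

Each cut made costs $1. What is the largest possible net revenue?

Let v[k] be the best obtainable value from length k. For each k, try every first piece i and keep the best of price[i] + v[k−i] minus the 1 cut fee when i<k.
v[1] = 4
v[2] = max(4+4-1, 7+0) = 7
v[3] = max(4+7-1, 7+4-1, 20+0) = 20
v[4] = max(4+20-1, 7+7-1, 20+4-1, 12+0) = 23
v[5] = max(4+23-1, 7+20-1, 20+7-1, 12+4-1, 34+0) = 34
v[6] = max(4+34-1, 7+23-1, 20+20-1, 12+7-1, 34+4-1, 34+0) = 39
v[7] = max(4+39-1, 7+34-1, 20+23-1, …, 34+4-1, 26+0) = 42
One optimal plan: pieces 3 + 3 + 1 (2 cuts) → $44 − $2 = $42.

42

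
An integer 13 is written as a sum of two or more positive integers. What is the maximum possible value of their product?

108

Let m[k] be the best product for length k (with at least one cut). For each first piece i, the rest contributes max(k−i, m[k−i]).
Small cases: m[2]=1, m[3]=2, m[4]=4, m[5]=6, m[6]=9, m[7]=12, m[8]=18.
m[9] = max(1*18, 2*12, 3*9, …, 7*2, 8*1) = 27
m[10] = max(1*27, 2*18, 3*12, …, 8*2, 9*1) = 36
m[11] = max(1*36, 2*27, 3*18, …, 9*2, 10*1) = 54
m[12] = max(1*54, 2*36, 3*27, …, 10*2, 11*1) = 81
m[13] = max(1*81, 2*54, 3*36, …, 11*2, 12*1) = 108
One optimal split: 3 + 3 + 3 + 2 + 2; product 3*3*3*2*2 = 108.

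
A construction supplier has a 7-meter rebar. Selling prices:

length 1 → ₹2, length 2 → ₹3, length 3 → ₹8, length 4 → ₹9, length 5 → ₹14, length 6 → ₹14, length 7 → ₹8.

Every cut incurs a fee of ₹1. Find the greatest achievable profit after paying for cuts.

Let r[k] be the best obtainable value from length k. For each k, try every first piece i and keep the best of price[i] + r[k−i] minus the 1 cut fee when i<k.
r[1] = 2
r[2] = max(2+2-1, 3+0) = 3
r[3] = max(2+3-1, 3+2-1, 8+0) = 8
r[4] = max(2+8-1, 3+3-1, 8+2-1, 9+0) = 9
r[5] = max(2+9-1, 3+8-1, 8+3-1, 9+2-1, 14+0) = 14
r[6] = max(2+14-1, 3+9-1, 8+8-1, 9+3-1, 14+2-1, 14+0) = 15
r[7] = max(2+15-1, 3+14-1, 8+9-1, …, 14+2-1, 8+0) = 16
One optimal plan: pieces 5 + 1 + 1 (2 cuts) → ₹18 − ₹2 = ₹16.

16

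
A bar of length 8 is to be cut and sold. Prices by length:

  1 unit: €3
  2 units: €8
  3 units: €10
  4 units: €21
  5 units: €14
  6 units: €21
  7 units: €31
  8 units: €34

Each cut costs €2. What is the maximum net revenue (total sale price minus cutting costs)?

Consider every possible first cut. r[k] is the best of p[i]+r[k−i] over all sellable i≤k, charging 2 whenever i<k.
r[1] = 3
r[2] = max(3+3-2, 8+0) = 8
r[3] = max(3+8-2, 8+3-2, 10+0) = 10
r[4] = max(3+10-2, 8+8-2, 10+3-2, 21+0) = 21
r[5] = max(3+21-2, 8+10-2, 10+8-2, 21+3-2, 14+0) = 22
r[6] = max(3+22-2, 8+21-2, 10+10-2, 21+8-2, 14+3-2, 21+0) = 27
r[7] = max(3+27-2, 8+22-2, 10+21-2, …, 21+3-2, 31+0) = 31
r[8] = max(3+31-2, 8+27-2, 10+22-2, …, 31+3-2, 34+0) = 40
One optimal plan: pieces 4 + 4 (1 cut) → €42 − €2 = €40.

40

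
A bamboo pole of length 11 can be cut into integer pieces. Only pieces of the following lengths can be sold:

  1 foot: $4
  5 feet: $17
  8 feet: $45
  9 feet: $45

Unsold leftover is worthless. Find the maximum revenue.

Build r[k] bottom-up: r[k] = max over allowed piece i of (p[i] + r[k−i]).
r[1] = 4
r[2] = 8  (first piece 1, then r[1]=4)
r[3] = 12  (first piece 1, then r[2]=8)
r[4] = 16  (first piece 1, then r[3]=12)
r[5] = max(4+16, 17+0) = 20
r[6] = max(4+20, 17+4) = 24
r[7] = max(4+24, 17+8) = 28
r[8] = max(4+28, 17+12, 45+0) = 45
r[9] = max(4+45, 17+16, 45+4, 45+0) = 49
r[10] = max(4+49, 17+20, 45+8, 45+4) = 53
r[11] = max(4+53, 17+24, 45+12, 45+8) = 57
One optimal cutting: 8 + 1 + 1 + 1 → $57.

57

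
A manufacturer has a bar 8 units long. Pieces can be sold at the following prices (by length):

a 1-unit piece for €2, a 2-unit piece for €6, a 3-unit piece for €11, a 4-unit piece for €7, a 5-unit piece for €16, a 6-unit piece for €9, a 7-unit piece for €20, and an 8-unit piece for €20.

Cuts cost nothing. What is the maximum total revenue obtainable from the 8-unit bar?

Consider every possible first cut. R[k] is the best of p[i]+R[k−i] over all sellable i≤k.
R[1] = 2
R[2] = 6
R[3] = 11
R[4] = 13  (first piece 1, then R[3]=11)
R[5] = 17  (first piece 2, then R[3]=11)
R[6] = 22  (first piece 3, then R[3]=11)
R[7] = 24  (first piece 1, then R[6]=22)
R[8] = 28  (first piece 2, then R[6]=22)
One optimal cutting: 3 + 3 + 2 → €11 + €11 + €6 = €28.

28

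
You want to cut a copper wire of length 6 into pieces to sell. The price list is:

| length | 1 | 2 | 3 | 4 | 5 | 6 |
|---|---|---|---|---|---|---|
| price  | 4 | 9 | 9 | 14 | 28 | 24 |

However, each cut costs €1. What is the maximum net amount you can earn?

31

Build net[k] bottom-up: net[k] = max over allowed piece i of (p[i] + net[k−i]) − 1 per cut.
net[1] = 4
net[2] = max(4+4-1, 9+0) = 9
net[3] = max(4+9-1, 9+4-1, 9+0) = 12
net[4] = max(4+12-1, 9+9-1, 9+4-1, 14+0) = 17
net[5] = max(4+17-1, 9+12-1, 9+9-1, 14+4-1, 28+0) = 28
net[6] = max(4+28-1, 9+17-1, 9+12-1, 14+9-1, 28+4-1, 24+0) = 31
One optimal plan: pieces 5 + 1 (1 cut) → €32 − €1 = €31.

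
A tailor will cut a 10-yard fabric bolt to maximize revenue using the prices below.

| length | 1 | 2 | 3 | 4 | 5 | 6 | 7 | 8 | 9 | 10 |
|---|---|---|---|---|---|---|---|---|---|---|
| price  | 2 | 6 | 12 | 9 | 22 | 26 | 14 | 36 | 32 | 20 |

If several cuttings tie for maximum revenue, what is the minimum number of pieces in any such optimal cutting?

Consider every possible first cut. r[k] is the best of p[i]+r[k−i] over all sellable i≤k.
r[1] = 2
r[2] = max(2+2, 6+0) = 6
r[3] = max(2+6, 6+2, 12+0) = 12
r[4] = max(2+12, 6+6, 12+2, 9+0) = 14
r[5] = max(2+14, 6+12, 12+6, 9+2, 22+0) = 22
r[6] = max(2+22, 6+14, 12+12, 9+6, 22+2, 26+0) = 26
r[7] = max(2+26, 6+22, 12+14, …, 26+2, 14+0) = 28
r[8] = max(2+28, 6+26, 12+22, …, 14+2, 36+0) = 36
r[9] = max(2+36, 6+28, 12+26, …, 36+2, 32+0) = 38
r[10] = max(2+38, 6+36, 12+28, …, 32+2, 20+0) = 44
Maximum revenue is $44.
Now minimize piece count subject to staying optimal: for each k, pieces[k] = 1 + min over i with p[i]+r[k−i]=r[k] of pieces[k−i].
pieces[7] = 2
pieces[8] = 1
pieces[9] = 2
pieces[10] = 2

2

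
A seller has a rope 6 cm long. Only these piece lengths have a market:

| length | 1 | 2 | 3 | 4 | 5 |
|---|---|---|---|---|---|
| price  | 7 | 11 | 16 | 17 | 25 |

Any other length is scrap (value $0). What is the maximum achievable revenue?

Consider every possible first cut. f[k] is the best of p[i]+f[k−i] over all sellable i≤k.
f[1] = 7
f[2] = 14  (first piece 1, then f[1]=7)
f[3] = 21  (first piece 1, then f[2]=14)
f[4] = 28  (first piece 1, then f[3]=21)
f[5] = 35  (first piece 1, then f[4]=28)
f[6] = 42  (first piece 1, then f[5]=35)
One optimal cutting: 1 + 1 + 1 + 1 + 1 + 1 → $42.

42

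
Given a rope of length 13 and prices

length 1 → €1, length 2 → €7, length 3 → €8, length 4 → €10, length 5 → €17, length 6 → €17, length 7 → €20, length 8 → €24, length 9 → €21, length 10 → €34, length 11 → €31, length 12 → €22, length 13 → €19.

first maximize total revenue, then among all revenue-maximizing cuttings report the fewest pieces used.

Consider every possible first cut. r[k] is the best of p[i]+r[k−i] over all sellable i≤k.
r[1] = 1
r[2] = max(1+1, 7+0) = 7
r[3] = max(1+7, 7+1, 8+0) = 8
r[4] = max(1+8, 7+7, 8+1, 10+0) = 14
r[5] = max(1+14, 7+8, 8+7, 10+1, 17+0) = 17
r[6] = max(1+17, 7+14, 8+8, 10+7, 17+1, 17+0) = 21
r[7] = max(1+21, 7+17, 8+14, …, 17+1, 20+0) = 24
r[8] = max(1+24, 7+21, 8+17, …, 20+1, 24+0) = 28
r[9] = max(1+28, 7+24, 8+21, …, 24+1, 21+0) = 31
r[10] = max(1+31, 7+28, 8+24, …, 21+1, 34+0) = 35
r[11] = max(1+35, 7+31, 8+28, …, 34+1, 31+0) = 38
r[12] = max(1+38, 7+35, 8+31, …, 31+1, 22+0) = 42
r[13] = max(1+42, 7+38, 8+35, …, 22+1, 19+0) = 45
Maximum revenue is €45.
Now minimize piece count subject to staying optimal: for each k, pieces[k] = 1 + min over i with p[i]+r[k−i]=r[k] of pieces[k−i].
pieces[10] = 5
pieces[11] = 4
pieces[12] = 6
pieces[13] = 5

5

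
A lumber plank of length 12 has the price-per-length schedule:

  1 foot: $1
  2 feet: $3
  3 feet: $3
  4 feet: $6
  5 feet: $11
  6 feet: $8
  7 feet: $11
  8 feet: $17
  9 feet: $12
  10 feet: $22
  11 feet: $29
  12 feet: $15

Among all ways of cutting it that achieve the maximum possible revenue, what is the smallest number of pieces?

Consider every possible first cut. r[k] is the best of p[i]+r[k−i] over all sellable i≤k.
r[1] = 1
r[2] = max(1+1, 3+0) = 3
r[3] = max(1+3, 3+1, 3+0) = 4
r[4] = max(1+4, 3+3, 3+1, 6+0) = 6
r[5] = max(1+6, 3+4, 3+3, 6+1, 11+0) = 11
r[6] = max(1+11, 3+6, 3+4, 6+3, 11+1, 8+0) = 12
r[7] = max(1+12, 3+11, 3+6, …, 8+1, 11+0) = 14
r[8] = max(1+14, 3+12, 3+11, …, 11+1, 17+0) = 17
r[9] = max(1+17, 3+14, 3+12, …, 17+1, 12+0) = 18
r[10] = max(1+18, 3+17, 3+14, …, 12+1, 22+0) = 22
r[11] = max(1+22, 3+18, 3+17, …, 22+1, 29+0) = 29
r[12] = max(1+29, 3+22, 3+18, …, 29+1, 15+0) = 30
Maximum revenue is $30.
Now minimize piece count subject to staying optimal: for each k, pieces[k] = 1 + min over i with p[i]+r[k−i]=r[k] of pieces[k−i].
pieces[9] = 2
pieces[10] = 1
pieces[11] = 1
pieces[12] = 2

2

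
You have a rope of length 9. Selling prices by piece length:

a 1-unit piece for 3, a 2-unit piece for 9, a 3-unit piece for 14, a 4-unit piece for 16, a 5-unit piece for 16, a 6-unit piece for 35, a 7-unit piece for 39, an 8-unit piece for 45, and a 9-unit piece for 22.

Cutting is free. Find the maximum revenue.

49

Build R[k] bottom-up: R[k] = max over allowed piece i of (p[i] + R[k−i]).
R[1] = 3
R[2] = max(3+3, 9+0) = 9
R[3] = max(3+9, 9+3, 14+0) = 14
R[4] = max(3+14, 9+9, 14+3, 16+0) = 18
R[5] = max(3+18, 9+14, 14+9, 16+3, 16+0) = 23
R[6] = max(3+23, 9+18, 14+14, 16+9, 16+3, 35+0) = 35
R[7] = max(3+35, 9+23, 14+18, …, 35+3, 39+0) = 39
R[8] = max(3+39, 9+35, 14+23, …, 39+3, 45+0) = 45
R[9] = max(3+45, 9+39, 14+35, …, 45+3, 22+0) = 49
One optimal cutting: 6 + 3 → 35 + 14 = 49.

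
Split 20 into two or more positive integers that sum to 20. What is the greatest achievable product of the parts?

1458

Fill g[k] for k=2..20: at each k try every first piece i and multiply by the better of (k−i) uncut or g[k−i].
g[2] = 1×max(1,0) = 1×1 = 1
g[3] = max(1×2, 2×1) = 2
g[4] = max(1×3, 2×2, 3×1) = 4
g[5] = max(1×4, 2×3, 3×2, 4×1) = 6
g[6] = max(1×6, 2×4, 3×3, 4×2, 5×1) = 9
g[7] = max(1×9, 2×6, 3×4, 4×3, 5×2, 6×1) = 12
g[8] = max(1×12, 2×9, 3×6, …, 6×2, 7×1) = 18
g[9] = max(1×18, 2×12, 3×9, …, 7×2, 8×1) = 27
g[10] = max(1×27, 2×18, 3×12, …, 8×2, 9×1) = 36
g[11] = max(1×36, 2×27, 3×18, …, 9×2, 10×1) = 54
g[12] = max(1×54, 2×36, 3×27, …, 10×2, 11×1) = 81
g[13] = max(1×81, 2×54, 3×36, …, 11×2, 12×1) = 108
g[14] = max(1×108, 2×81, 3×54, …, 12×2, 13×1) = 162
g[15] = max(1×162, 2×108, 3×81, …, 13×2, 14×1) = 243
g[16] = max(1×243, 2×162, 3×108, …, 14×2, 15×1) = 324
g[17] = max(1×324, 2×243, 3×162, …, 15×2, 16×1) = 486
g[18] = max(1×486, 2×324, 3×243, …, 16×2, 17×1) = 729
g[19] = max(1×729, 2×486, 3×324, …, 17×2, 18×1) = 972
g[20] = max(1×972, 2×729, 3×486, …, 18×2, 19×1) = 1458
One optimal split: 3 + 3 + 3 + 3 + 3 + 3 + 2; product 3×3×3×3×3×3×2 = 1458.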